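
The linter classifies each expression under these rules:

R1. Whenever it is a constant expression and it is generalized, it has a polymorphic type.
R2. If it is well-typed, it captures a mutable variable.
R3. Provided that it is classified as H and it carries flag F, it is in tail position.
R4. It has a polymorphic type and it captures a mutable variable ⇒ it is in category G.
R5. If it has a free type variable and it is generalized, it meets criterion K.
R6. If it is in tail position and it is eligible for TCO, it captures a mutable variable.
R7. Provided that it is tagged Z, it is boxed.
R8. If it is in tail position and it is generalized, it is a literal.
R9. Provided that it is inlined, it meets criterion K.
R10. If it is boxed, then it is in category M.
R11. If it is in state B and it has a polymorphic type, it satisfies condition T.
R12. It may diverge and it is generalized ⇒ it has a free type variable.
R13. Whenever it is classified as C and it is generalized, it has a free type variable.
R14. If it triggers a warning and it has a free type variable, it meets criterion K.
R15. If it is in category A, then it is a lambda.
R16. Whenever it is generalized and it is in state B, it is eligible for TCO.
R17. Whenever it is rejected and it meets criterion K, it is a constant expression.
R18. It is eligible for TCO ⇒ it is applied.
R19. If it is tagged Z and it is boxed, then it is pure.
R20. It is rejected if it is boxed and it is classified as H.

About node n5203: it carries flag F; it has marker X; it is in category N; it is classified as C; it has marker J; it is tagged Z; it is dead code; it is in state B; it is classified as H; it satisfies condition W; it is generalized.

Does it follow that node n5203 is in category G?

Yes

By R3 (it is classified as H, it carries flag F): it is in tail position.
By R7 (it is tagged Z): it is boxed.
By R13 (it is classified as C, it is generalized): it has a free type variable.
By R16 (it is generalized, it is in state B): it is eligible for TCO.
By R20 (it is boxed, it is classified as H): it is rejected.
By R5 (it has a free type variable, it is generalized): it meets criterion K.
By R6 (it is in tail position, it is eligible for TCO): it captures a mutable variable.
By R17 (it is rejected, it meets criterion K): it is a constant expression.
By R1 (it is a constant expression, it is generalized): it has a polymorphic type.
By R4 (it has a polymorphic type, it captures a mutable variable): it is in category G.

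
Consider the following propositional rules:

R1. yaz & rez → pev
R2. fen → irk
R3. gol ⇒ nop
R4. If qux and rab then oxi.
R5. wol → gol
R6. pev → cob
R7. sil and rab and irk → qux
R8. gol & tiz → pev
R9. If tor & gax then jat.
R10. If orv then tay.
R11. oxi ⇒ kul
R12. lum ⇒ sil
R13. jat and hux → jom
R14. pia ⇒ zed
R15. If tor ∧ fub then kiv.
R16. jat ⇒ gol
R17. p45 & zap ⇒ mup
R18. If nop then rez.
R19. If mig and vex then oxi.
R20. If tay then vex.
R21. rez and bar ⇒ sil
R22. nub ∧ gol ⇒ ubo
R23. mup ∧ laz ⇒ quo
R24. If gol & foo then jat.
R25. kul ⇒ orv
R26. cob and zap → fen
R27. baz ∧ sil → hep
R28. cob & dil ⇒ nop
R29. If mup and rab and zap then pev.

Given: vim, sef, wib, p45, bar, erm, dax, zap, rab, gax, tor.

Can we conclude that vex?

Yes

jat  (by R9: tor, gax)
gol  (by R16: jat)
mup  (by R17: p45, zap)
pev  (by R29: mup, rab, zap)
nop  (by R3: gol)
cob  (by R6: pev)
rez  (by R18: nop)
sil  (by R21: rez, bar)
fen  (by R26: cob, zap)
irk  (by R2: fen)
qux  (by R7: sil, rab, irk)
oxi  (by R4: qux, rab)
kul  (by R11: oxi)
orv  (by R25: kul)
tay  (by R10: orv)
vex  (by R20: tay)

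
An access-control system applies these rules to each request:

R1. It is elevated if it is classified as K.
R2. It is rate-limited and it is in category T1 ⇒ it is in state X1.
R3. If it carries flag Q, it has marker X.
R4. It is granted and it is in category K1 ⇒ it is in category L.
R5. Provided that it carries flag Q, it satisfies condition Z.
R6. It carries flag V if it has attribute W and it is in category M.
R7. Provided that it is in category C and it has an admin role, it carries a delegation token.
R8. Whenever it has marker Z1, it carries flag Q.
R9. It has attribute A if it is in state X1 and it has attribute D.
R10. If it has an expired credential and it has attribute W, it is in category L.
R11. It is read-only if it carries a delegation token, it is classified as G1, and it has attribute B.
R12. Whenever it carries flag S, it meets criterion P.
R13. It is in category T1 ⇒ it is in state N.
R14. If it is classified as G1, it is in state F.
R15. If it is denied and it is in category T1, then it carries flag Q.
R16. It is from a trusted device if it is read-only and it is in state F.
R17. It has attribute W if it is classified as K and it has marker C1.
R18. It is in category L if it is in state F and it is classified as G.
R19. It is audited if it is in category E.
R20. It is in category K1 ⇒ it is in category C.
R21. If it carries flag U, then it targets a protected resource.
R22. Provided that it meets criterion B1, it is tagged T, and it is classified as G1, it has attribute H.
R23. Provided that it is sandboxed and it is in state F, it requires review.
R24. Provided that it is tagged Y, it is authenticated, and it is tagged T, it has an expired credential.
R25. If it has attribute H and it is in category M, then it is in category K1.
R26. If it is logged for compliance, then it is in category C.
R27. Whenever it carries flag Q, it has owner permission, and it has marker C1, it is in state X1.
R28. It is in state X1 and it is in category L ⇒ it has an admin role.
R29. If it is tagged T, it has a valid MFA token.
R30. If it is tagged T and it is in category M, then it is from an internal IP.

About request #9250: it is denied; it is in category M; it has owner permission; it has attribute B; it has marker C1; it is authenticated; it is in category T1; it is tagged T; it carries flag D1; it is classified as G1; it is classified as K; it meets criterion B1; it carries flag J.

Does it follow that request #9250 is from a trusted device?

No

Forward chaining from the given facts derives: is elevated, is in state N, is in state F, carries flag Q, has attribute W, has attribute H, is in category K1, is in state X1, has a valid MFA token, is from an internal IP, has marker X, satisfies condition Z, carries flag V, is in category C.
The only rule concluding "it is from a trusted device" is R16, which needs "it is read-only"; that is never established.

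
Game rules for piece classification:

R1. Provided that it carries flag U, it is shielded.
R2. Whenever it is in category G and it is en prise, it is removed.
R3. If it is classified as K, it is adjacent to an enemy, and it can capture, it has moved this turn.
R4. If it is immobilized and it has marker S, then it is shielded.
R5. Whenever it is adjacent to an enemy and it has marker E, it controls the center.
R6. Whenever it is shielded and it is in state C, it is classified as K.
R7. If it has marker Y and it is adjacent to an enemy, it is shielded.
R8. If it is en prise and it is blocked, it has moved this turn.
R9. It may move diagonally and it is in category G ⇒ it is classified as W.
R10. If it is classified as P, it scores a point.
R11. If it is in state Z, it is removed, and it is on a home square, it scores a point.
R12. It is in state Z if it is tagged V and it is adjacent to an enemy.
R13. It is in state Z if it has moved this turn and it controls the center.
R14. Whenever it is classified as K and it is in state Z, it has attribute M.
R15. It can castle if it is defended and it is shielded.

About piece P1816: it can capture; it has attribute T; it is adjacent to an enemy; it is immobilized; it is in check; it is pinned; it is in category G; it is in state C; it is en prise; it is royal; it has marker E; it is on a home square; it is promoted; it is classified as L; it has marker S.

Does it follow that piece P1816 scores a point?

Yes

By R2 (it is in category G, it is en prise): it is removed.
By R4 (it is immobilized, it has marker S): it is shielded.
By R5 (it is adjacent to an enemy, it has marker E): it controls the center.
By R6 (it is shielded, it is in state C): it is classified as K.
By R3 (it is classified as K, it is adjacent to an enemy, it can capture): it has moved this turn.
By R13 (it has moved this turn, it controls the center): it is in state Z.
By R11 (it is in state Z, it is removed, it is on a home square): it scores a point.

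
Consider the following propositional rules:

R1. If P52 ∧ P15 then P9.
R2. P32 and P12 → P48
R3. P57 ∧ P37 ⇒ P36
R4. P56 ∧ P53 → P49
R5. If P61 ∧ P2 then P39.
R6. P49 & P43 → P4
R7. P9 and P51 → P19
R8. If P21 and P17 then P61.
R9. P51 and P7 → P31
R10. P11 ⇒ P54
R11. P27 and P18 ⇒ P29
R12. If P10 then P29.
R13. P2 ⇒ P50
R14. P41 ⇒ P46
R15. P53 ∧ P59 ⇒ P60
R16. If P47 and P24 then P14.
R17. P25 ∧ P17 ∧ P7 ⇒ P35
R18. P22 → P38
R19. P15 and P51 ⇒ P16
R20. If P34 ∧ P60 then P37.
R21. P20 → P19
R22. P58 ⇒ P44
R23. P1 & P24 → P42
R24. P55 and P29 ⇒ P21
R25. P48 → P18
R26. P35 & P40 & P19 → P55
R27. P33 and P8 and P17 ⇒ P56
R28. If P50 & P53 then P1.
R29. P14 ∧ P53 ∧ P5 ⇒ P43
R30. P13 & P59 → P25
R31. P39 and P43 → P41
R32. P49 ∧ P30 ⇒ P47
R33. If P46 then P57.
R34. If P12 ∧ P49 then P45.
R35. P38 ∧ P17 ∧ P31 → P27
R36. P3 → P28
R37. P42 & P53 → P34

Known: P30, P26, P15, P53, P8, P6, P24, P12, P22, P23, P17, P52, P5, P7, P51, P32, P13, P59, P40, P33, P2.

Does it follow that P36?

P9  (by R1: P52, P15)
P48  (by R2: P32, P12)
P19  (by R7: P9, P51)
P31  (by R9: P51, P7)
P50  (by R13: P2)
P60  (by R15: P53, P59)
P38  (by R18: P22)
P18  (by R25: P48)
P56  (by R27: P33, P8, P17)
P1  (by R28: P50, P53)
P25  (by R30: P13, P59)
P27  (by R35: P38, P17, P31)
P49  (by R4: P56, P53)
P29  (by R11: P27, P18)
P35  (by R17: P25, P17, P7)
P42  (by R23: P1, P24)
P55  (by R26: P35, P40, P19)
P47  (by R32: P49, P30)
P34  (by R37: P42, P53)
P14  (by R16: P47, P24)
P37  (by R20: P34, P60)
P21  (by R24: P55, P29)
P43  (by R29: P14, P53, P5)
P61  (by R8: P21, P17)
P39  (by R5: P61, P2)
P41  (by R31: P39, P43)
P46  (by R14: P41)
P57  (by R33: P46)
P36  (by R3: P57, P37)

Yes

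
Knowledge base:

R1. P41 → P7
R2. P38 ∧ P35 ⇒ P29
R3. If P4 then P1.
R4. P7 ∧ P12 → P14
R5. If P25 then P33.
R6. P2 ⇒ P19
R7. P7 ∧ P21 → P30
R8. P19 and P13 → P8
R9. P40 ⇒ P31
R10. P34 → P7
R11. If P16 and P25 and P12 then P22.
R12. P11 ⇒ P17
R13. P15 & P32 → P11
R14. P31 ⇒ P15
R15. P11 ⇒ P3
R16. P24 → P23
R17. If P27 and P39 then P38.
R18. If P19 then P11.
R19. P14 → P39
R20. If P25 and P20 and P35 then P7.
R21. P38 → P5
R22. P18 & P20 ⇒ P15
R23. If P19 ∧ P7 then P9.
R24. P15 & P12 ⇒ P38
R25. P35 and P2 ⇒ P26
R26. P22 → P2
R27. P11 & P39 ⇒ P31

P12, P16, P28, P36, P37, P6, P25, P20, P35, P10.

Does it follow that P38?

Yes

P22  (by R11: P16, P25, P12)
P7  (by R20: P25, P20, P35)
P2  (by R26: P22)
P14  (by R4: P7, P12)
P19  (by R6: P2)
P11  (by R18: P19)
P39  (by R19: P14)
P31  (by R27: P11, P39)
P15  (by R14: P31)
P38  (by R24: P15, P12)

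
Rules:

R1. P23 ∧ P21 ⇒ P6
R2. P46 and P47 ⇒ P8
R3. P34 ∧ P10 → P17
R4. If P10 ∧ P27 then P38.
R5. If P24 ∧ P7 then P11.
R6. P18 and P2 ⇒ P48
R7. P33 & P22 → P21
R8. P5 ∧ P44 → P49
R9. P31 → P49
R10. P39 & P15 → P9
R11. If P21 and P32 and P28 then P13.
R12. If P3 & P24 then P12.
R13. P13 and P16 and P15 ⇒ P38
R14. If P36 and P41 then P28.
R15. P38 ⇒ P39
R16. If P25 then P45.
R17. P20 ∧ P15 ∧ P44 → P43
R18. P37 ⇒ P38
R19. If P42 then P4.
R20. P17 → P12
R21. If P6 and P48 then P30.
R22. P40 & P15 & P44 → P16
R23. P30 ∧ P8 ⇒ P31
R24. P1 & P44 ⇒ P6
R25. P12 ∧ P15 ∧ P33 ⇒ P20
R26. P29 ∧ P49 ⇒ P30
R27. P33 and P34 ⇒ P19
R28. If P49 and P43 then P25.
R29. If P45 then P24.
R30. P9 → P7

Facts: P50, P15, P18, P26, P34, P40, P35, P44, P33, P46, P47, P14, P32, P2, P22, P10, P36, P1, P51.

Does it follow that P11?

Forward chaining from the given facts derives: P8, P17, P48, P21, P12, P16, P6, P20, P19, P43, P30, P31, P49, P25, P45, P24.
The only rule concluding P11 is R5, which needs P7; that is never established.

No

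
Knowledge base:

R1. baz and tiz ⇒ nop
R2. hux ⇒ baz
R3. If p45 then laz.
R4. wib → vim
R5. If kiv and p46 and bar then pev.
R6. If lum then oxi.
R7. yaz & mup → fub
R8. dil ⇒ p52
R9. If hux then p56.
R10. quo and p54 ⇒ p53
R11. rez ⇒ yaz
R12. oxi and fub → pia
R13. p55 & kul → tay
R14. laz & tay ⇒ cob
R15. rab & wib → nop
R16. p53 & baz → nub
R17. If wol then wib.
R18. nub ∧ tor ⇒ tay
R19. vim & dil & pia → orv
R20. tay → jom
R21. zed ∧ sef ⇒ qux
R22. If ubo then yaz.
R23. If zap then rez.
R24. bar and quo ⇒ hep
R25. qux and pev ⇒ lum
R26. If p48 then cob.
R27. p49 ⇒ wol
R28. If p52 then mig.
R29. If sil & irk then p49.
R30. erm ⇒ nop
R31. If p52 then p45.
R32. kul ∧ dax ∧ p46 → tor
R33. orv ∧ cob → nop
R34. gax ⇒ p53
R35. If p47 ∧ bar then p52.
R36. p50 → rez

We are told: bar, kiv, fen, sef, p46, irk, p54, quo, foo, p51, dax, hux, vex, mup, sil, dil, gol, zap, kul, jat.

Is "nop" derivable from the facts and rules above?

Forward chaining from the given facts derives: baz, pev, p52, p56, p53, nub, rez, hep, mig, p49, p45, tor, laz, yaz, tay, jom, wol, fub, cob, wib, vim.
Rules concluding nop: R1 needs tiz; R15 needs rab; R30 needs erm; R33 needs orv — none of these are established.

No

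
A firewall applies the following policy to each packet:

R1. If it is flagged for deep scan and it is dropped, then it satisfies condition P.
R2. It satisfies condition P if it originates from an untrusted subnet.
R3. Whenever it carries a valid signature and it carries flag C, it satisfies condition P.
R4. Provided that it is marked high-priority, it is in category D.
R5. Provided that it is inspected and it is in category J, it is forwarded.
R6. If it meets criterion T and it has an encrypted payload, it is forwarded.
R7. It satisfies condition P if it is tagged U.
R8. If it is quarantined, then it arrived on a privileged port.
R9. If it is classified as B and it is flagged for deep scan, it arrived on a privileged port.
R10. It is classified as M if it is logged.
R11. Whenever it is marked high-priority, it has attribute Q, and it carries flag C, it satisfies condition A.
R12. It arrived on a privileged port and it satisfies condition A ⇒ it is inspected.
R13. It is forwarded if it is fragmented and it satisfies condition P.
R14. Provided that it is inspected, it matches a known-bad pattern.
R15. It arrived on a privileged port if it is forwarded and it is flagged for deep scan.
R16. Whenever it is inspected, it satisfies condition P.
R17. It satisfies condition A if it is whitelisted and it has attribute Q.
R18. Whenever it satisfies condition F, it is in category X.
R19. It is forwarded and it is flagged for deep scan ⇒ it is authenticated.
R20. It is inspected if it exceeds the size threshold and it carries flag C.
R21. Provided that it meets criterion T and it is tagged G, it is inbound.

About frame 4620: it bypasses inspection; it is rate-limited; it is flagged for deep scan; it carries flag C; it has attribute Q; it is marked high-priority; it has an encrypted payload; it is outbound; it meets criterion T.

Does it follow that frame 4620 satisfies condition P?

Yes

By R6 (it meets criterion T, it has an encrypted payload): it is forwarded.
By R11 (it is marked high-priority, it has attribute Q, it carries flag C): it satisfies condition A.
By R15 (it is forwarded, it is flagged for deep scan): it arrived on a privileged port.
By R12 (it arrived on a privileged port, it satisfies condition A): it is inspected.
By R16 (it is inspected): it satisfies condition P.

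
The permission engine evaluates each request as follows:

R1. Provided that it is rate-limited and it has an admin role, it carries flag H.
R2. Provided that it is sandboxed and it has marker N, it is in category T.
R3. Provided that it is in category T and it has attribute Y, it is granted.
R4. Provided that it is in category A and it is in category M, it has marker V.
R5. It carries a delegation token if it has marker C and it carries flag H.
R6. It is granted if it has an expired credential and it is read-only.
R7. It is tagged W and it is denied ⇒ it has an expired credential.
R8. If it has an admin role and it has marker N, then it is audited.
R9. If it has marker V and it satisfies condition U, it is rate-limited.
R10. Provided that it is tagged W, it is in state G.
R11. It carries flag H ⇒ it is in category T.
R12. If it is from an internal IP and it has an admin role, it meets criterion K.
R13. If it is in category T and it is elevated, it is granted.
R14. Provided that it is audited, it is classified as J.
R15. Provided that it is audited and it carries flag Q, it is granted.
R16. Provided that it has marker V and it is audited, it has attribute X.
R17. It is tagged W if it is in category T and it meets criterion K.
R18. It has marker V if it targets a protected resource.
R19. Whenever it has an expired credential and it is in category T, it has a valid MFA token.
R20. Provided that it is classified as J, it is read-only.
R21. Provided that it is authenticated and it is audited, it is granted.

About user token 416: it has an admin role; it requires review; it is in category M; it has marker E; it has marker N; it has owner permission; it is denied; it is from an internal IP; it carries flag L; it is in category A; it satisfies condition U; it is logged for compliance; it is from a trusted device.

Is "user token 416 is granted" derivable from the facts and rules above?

Yes

By R4 (it is in category A, it is in category M): it has marker V.
By R8 (it has an admin role, it has marker N): it is audited.
By R9 (it has marker V, it satisfies condition U): it is rate-limited.
By R12 (it is from an internal IP, it has an admin role): it meets criterion K.
By R14 (it is audited): it is classified as J.
By R20 (it is classified as J): it is read-only.
By R1 (it is rate-limited, it has an admin role): it carries flag H.
By R11 (it carries flag H): it is in category T.
By R17 (it is in category T, it meets criterion K): it is tagged W.
By R7 (it is tagged W, it is denied): it has an expired credential.
By R6 (it has an expired credential, it is read-only): it is granted.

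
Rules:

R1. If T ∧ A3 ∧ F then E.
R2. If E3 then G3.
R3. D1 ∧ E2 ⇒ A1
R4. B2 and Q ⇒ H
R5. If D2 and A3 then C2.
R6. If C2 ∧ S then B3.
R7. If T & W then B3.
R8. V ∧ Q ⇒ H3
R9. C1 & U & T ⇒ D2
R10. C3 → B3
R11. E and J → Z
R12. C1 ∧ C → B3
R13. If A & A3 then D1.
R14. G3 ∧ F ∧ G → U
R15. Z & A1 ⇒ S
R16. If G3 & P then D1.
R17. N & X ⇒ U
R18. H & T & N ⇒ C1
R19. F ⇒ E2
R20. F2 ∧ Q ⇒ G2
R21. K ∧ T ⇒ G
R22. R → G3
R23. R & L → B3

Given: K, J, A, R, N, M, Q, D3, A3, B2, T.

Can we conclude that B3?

No

Forward chaining from the given facts derives: H, D1, C1, G, G3.
Rules concluding B3: R6 needs C2; R7 needs W; R10 needs C3; R12 needs C; R23 needs L — none of these are established.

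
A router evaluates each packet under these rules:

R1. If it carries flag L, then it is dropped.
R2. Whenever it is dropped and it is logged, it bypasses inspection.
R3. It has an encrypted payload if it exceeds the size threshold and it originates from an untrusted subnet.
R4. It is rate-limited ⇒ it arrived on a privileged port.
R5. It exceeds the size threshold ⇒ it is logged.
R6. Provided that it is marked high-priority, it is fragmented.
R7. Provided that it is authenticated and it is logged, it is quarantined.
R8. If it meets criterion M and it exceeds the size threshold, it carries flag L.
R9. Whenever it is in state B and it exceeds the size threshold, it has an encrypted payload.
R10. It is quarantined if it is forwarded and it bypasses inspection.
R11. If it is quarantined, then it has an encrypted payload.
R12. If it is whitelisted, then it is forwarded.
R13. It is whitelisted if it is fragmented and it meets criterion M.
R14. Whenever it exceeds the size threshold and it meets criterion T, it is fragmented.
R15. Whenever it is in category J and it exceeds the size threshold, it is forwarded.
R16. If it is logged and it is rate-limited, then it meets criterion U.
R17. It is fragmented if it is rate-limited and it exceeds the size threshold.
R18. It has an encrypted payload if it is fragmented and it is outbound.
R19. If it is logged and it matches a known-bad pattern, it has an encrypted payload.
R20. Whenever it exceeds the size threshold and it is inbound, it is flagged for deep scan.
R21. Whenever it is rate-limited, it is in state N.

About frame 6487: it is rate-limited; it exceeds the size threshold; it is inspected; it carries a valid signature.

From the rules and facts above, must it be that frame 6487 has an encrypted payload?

Forward chaining from the given facts derives: arrived on a privileged port, is logged, meets criterion U, is fragmented, is in state N.
Rules concluding "it has an encrypted payload": R3 needs "it originates from an untrusted subnet"; R9 needs "it is in state B"; R11 needs "it is quarantined"; R18 needs "it is outbound"; R19 needs "it matches a known-bad pattern" — none of these are established.

No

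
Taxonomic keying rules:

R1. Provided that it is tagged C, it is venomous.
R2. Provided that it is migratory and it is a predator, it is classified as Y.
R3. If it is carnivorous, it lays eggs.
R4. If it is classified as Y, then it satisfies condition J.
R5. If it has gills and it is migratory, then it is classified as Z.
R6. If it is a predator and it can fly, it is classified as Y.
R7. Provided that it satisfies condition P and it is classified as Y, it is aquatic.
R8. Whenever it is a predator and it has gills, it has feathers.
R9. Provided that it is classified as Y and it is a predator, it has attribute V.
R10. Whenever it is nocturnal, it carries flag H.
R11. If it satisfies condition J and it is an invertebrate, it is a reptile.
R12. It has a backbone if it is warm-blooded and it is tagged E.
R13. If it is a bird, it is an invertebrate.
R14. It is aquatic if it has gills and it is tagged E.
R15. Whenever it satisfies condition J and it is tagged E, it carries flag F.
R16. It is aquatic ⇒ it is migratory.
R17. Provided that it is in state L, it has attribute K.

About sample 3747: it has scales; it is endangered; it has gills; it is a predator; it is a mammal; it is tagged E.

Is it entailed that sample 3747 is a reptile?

Forward chaining from the given facts derives: has feathers, is aquatic, is migratory, is classified as Y, satisfies condition J, is classified as Z, has attribute V, carries flag F.
The only rule concluding "it is a reptile" is R11, which needs "it is an invertebrate"; that is never established.

No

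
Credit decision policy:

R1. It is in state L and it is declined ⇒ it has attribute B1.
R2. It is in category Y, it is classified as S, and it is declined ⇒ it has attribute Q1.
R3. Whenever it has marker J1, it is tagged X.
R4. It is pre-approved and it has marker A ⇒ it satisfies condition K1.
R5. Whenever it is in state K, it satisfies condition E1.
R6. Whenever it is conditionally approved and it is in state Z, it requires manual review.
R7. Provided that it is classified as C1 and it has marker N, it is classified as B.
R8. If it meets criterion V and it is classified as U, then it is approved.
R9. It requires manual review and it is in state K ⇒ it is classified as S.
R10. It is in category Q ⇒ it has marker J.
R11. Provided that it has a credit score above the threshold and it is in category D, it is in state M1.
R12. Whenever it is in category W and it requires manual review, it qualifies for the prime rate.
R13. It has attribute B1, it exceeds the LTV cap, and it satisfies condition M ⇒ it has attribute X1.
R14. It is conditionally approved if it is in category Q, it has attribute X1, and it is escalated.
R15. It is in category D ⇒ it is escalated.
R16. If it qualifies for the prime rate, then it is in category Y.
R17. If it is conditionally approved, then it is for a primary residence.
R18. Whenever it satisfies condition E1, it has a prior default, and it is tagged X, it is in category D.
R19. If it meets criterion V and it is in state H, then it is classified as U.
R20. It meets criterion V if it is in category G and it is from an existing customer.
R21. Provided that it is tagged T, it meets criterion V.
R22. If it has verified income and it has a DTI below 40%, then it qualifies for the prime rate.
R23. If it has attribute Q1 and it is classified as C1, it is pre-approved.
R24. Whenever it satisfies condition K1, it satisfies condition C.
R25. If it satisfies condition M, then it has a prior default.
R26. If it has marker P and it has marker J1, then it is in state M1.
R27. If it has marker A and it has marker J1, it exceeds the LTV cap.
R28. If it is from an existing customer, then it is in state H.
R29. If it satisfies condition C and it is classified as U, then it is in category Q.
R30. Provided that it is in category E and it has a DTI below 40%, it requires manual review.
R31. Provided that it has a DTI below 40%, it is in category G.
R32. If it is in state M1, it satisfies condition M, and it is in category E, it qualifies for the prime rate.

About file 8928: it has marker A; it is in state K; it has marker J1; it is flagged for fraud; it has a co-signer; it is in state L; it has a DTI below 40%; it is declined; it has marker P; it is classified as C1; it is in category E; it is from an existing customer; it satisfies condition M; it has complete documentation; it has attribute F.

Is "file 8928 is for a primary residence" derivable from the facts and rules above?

Yes

By R1 (it is in state L, it is declined): it has attribute B1.
By R3 (it has marker J1): it is tagged X.
By R5 (it is in state K): it satisfies condition E1.
By R25 (it satisfies condition M): it has a prior default.
By R26 (it has marker P, it has marker J1): it is in state M1.
By R27 (it has marker A, it has marker J1): it exceeds the LTV cap.
By R28 (it is from an existing customer): it is in state H.
By R30 (it is in category E, it has a DTI below 40%): it requires manual review.
By R31 (it has a DTI below 40%): it is in category G.
By R32 (it is in state M1, it satisfies condition M, it is in category E): it qualifies for the prime rate.
By R9 (it requires manual review, it is in state K): it is classified as S.
By R13 (it has attribute B1, it exceeds the LTV cap, it satisfies condition M): it has attribute X1.
By R16 (it qualifies for the prime rate): it is in category Y.
By R18 (it satisfies condition E1, it has a prior default, it is tagged X): it is in category D.
By R20 (it is in category G, it is from an existing customer): it meets criterion V.
By R2 (it is in category Y, it is classified as S, it is declined): it has attribute Q1.
By R15 (it is in category D): it is escalated.
By R19 (it meets criterion V, it is in state H): it is classified as U.
By R23 (it has attribute Q1, it is classified as C1): it is pre-approved.
By R4 (it is pre-approved, it has marker A): it satisfies condition K1.
By R24 (it satisfies condition K1): it satisfies condition C.
By R29 (it satisfies condition C, it is classified as U): it is in category Q.
By R14 (it is in category Q, it has attribute X1, it is escalated): it is conditionally approved.
By R17 (it is conditionally approved): it is for a primary residence.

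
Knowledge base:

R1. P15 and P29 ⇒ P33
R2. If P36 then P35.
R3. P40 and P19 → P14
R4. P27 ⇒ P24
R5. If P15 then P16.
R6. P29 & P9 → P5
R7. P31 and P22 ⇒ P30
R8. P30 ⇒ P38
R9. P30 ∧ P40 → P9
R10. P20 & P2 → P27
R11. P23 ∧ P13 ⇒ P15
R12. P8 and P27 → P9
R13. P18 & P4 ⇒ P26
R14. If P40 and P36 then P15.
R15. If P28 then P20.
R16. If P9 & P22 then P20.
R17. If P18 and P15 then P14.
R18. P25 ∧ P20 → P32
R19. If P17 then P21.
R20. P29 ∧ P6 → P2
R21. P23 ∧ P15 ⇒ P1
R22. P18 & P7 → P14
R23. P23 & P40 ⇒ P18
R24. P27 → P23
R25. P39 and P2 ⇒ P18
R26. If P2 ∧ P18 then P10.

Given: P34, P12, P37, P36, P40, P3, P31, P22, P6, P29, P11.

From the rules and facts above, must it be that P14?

Yes

P30  (by R7: P31, P22)
P9  (by R9: P30, P40)
P15  (by R14: P40, P36)
P20  (by R16: P9, P22)
P2  (by R20: P29, P6)
P27  (by R10: P20, P2)
P23  (by R24: P27)
P18  (by R23: P23, P40)
P14  (by R17: P18, P15)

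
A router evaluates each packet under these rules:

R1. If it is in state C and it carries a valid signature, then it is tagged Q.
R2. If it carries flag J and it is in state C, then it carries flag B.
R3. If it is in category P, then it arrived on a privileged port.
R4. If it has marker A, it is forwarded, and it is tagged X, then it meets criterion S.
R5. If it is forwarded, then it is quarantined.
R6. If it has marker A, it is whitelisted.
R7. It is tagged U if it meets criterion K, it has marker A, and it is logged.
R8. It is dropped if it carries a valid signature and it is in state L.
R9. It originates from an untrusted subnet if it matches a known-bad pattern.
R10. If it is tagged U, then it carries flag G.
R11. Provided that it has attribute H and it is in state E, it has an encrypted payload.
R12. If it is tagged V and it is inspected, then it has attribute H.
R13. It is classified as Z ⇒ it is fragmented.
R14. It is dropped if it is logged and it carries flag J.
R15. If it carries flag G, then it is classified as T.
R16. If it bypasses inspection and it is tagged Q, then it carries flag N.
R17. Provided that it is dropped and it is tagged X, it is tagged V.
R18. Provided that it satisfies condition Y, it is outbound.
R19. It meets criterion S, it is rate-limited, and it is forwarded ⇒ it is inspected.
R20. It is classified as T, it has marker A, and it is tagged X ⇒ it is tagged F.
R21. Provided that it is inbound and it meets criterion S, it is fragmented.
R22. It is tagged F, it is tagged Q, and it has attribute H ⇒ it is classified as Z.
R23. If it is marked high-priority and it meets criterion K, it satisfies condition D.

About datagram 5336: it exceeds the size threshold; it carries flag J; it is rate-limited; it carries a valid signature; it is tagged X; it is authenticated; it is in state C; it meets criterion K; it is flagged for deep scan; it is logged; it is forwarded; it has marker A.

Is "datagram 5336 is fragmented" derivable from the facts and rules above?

Yes

By R1 (it is in state C, it carries a valid signature): it is tagged Q.
By R4 (it has marker A, it is forwarded, it is tagged X): it meets criterion S.
By R7 (it meets criterion K, it has marker A, it is logged): it is tagged U.
By R10 (it is tagged U): it carries flag G.
By R14 (it is logged, it carries flag J): it is dropped.
By R15 (it carries flag G): it is classified as T.
By R17 (it is dropped, it is tagged X): it is tagged V.
By R19 (it meets criterion S, it is rate-limited, it is forwarded): it is inspected.
By R20 (it is classified as T, it has marker A, it is tagged X): it is tagged F.
By R12 (it is tagged V, it is inspected): it has attribute H.
By R22 (it is tagged F, it is tagged Q, it has attribute H): it is classified as Z.
By R13 (it is classified as Z): it is fragmented.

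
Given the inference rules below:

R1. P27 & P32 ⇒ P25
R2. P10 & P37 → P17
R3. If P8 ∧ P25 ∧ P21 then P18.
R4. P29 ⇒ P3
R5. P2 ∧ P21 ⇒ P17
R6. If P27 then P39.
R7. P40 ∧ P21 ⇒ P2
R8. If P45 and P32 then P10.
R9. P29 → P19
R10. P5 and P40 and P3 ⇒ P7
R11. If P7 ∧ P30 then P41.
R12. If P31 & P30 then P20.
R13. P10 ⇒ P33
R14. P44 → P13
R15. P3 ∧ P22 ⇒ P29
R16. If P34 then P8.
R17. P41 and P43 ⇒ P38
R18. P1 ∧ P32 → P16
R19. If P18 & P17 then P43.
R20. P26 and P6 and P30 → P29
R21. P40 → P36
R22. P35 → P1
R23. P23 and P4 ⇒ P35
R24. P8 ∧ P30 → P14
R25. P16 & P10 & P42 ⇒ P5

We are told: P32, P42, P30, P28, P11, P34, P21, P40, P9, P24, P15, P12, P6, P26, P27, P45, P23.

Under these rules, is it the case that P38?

No

Forward chaining from the given facts derives: P25, P39, P2, P10, P33, P8, P29, P36, P14, P18, P3, P17, P19, P43.
The only rule concluding P38 is R17, which needs P41; that is never established.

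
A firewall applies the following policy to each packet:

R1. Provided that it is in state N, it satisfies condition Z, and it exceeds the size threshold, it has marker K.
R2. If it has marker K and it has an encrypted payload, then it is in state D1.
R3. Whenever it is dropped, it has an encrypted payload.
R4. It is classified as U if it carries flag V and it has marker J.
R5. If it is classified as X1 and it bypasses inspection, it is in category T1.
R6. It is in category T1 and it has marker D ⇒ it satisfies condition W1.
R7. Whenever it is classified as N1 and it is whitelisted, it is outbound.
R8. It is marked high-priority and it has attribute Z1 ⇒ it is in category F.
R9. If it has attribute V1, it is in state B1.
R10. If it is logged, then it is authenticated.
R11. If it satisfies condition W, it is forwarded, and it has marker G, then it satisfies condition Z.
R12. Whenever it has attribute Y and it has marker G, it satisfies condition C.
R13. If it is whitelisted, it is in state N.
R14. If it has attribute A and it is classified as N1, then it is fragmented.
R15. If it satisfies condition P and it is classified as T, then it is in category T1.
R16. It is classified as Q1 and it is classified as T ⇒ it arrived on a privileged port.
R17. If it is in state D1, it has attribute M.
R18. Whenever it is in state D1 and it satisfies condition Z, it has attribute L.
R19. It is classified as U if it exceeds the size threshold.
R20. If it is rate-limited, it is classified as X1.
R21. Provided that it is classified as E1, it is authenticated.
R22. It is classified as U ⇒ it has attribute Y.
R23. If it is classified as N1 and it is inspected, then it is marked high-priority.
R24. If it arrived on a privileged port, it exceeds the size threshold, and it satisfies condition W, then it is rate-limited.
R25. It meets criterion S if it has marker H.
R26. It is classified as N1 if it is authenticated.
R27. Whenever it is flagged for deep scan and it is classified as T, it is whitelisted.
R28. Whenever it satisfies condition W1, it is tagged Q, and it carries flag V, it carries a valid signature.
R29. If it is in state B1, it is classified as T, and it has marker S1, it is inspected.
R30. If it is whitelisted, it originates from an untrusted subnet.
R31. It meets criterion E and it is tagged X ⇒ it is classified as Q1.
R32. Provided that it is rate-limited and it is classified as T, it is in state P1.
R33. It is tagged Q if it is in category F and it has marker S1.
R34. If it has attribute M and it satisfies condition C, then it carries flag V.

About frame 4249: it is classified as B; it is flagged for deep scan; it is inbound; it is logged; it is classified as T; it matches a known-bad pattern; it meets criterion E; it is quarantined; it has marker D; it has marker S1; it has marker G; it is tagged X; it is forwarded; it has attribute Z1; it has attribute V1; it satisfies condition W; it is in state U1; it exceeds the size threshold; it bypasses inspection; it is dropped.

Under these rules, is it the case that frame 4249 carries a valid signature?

Yes

By R3 (it is dropped): it has an encrypted payload.
By R9 (it has attribute V1): it is in state B1.
By R10 (it is logged): it is authenticated.
By R11 (it satisfies condition W, it is forwarded, it has marker G): it satisfies condition Z.
By R19 (it exceeds the size threshold): it is classified as U.
By R22 (it is classified as U): it has attribute Y.
By R26 (it is authenticated): it is classified as N1.
By R27 (it is flagged for deep scan, it is classified as T): it is whitelisted.
By R29 (it is in state B1, it is classified as T, it has marker S1): it is inspected.
By R31 (it meets criterion E, it is tagged X): it is classified as Q1.
By R12 (it has attribute Y, it has marker G): it satisfies condition C.
By R13 (it is whitelisted): it is in state N.
By R16 (it is classified as Q1, it is classified as T): it arrived on a privileged port.
By R23 (it is classified as N1, it is inspected): it is marked high-priority.
By R24 (it arrived on a privileged port, it exceeds the size threshold, it satisfies condition W): it is rate-limited.
By R1 (it is in state N, it satisfies condition Z, it exceeds the size threshold): it has marker K.
By R2 (it has marker K, it has an encrypted payload): it is in state D1.
By R8 (it is marked high-priority, it has attribute Z1): it is in category F.
By R17 (it is in state D1): it has attribute M.
By R20 (it is rate-limited): it is classified as X1.
By R33 (it is in category F, it has marker S1): it is tagged Q.
By R34 (it has attribute M, it satisfies condition C): it carries flag V.
By R5 (it is classified as X1, it bypasses inspection): it is in category T1.
By R6 (it is in category T1, it has marker D): it satisfies condition W1.
By R28 (it satisfies condition W1, it is tagged Q, it carries flag V): it carries a valid signature.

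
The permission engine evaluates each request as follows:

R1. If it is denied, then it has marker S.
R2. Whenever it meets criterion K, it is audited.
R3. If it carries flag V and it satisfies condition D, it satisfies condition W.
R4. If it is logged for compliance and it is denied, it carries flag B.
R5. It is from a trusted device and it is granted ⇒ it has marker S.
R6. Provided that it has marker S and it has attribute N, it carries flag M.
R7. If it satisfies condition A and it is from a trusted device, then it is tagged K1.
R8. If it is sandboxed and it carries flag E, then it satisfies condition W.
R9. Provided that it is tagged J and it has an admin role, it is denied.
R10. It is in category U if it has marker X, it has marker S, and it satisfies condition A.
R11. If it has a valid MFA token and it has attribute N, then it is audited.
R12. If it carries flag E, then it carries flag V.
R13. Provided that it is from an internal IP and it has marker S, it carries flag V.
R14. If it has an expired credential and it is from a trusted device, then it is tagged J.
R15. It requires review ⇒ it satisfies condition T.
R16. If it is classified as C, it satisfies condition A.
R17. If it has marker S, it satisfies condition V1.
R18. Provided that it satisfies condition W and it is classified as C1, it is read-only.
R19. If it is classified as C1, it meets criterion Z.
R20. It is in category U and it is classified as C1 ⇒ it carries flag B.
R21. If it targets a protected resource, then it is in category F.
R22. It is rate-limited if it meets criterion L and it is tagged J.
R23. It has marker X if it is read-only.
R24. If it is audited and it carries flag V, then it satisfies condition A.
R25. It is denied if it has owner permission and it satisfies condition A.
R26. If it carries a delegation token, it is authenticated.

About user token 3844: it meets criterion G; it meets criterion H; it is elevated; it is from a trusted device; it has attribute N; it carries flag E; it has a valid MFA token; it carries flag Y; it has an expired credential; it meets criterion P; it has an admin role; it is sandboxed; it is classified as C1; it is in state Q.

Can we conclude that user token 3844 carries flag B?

Yes

By R8 (it is sandboxed, it carries flag E): it satisfies condition W.
By R11 (it has a valid MFA token, it has attribute N): it is audited.
By R12 (it carries flag E): it carries flag V.
By R14 (it has an expired credential, it is from a trusted device): it is tagged J.
By R18 (it satisfies condition W, it is classified as C1): it is read-only.
By R23 (it is read-only): it has marker X.
By R24 (it is audited, it carries flag V): it satisfies condition A.
By R9 (it is tagged J, it has an admin role): it is denied.
By R1 (it is denied): it has marker S.
By R10 (it has marker X, it has marker S, it satisfies condition A): it is in category U.
By R20 (it is in category U, it is classified as C1): it carries flag B.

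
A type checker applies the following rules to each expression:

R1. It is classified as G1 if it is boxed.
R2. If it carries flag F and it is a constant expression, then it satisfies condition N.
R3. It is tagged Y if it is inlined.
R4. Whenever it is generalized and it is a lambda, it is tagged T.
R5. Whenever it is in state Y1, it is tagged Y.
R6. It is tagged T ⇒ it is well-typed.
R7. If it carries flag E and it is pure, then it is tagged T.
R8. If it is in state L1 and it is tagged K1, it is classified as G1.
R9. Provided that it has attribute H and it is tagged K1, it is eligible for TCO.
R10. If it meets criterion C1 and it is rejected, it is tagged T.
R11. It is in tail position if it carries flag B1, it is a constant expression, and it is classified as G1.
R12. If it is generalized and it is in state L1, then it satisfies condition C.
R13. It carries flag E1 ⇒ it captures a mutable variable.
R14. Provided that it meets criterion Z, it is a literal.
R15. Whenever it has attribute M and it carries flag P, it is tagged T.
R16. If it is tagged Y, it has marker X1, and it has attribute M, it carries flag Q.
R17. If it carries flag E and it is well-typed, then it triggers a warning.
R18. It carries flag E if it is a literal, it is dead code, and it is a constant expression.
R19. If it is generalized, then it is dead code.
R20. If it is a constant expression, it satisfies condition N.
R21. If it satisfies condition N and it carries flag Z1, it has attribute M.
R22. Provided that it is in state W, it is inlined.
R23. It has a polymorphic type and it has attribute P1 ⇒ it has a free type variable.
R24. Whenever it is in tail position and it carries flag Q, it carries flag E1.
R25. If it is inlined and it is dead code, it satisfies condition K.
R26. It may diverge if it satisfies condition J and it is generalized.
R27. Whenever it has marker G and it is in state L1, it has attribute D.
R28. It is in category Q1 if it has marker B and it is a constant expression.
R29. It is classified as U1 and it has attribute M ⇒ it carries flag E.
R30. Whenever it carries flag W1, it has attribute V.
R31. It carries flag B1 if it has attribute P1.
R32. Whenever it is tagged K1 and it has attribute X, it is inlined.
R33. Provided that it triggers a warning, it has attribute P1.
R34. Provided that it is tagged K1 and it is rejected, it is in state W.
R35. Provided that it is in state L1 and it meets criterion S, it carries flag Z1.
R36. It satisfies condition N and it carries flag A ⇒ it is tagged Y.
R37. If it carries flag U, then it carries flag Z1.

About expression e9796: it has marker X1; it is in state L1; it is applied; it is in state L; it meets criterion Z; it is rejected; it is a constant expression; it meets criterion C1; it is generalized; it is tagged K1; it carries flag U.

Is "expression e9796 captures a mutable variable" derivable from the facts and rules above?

Yes

By R8 (it is in state L1, it is tagged K1): it is classified as G1.
By R10 (it meets criterion C1, it is rejected): it is tagged T.
By R14 (it meets criterion Z): it is a literal.
By R19 (it is generalized): it is dead code.
By R20 (it is a constant expression): it satisfies condition N.
By R34 (it is tagged K1, it is rejected): it is in state W.
By R37 (it carries flag U): it carries flag Z1.
By R6 (it is tagged T): it is well-typed.
By R18 (it is a literal, it is dead code, it is a constant expression): it carries flag E.
By R21 (it satisfies condition N, it carries flag Z1): it has attribute M.
By R22 (it is in state W): it is inlined.
By R3 (it is inlined): it is tagged Y.
By R16 (it is tagged Y, it has marker X1, it has attribute M): it carries flag Q.
By R17 (it carries flag E, it is well-typed): it triggers a warning.
By R33 (it triggers a warning): it has attribute P1.
By R31 (it has attribute P1): it carries flag B1.
By R11 (it carries flag B1, it is a constant expression, it is classified as G1): it is in tail position.
By R24 (it is in tail position, it carries flag Q): it carries flag E1.
By R13 (it carries flag E1): it captures a mutable variable.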